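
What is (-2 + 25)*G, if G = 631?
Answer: 14513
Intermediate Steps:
(-2 + 25)*G = (-2 + 25)*631 = 23*631 = 14513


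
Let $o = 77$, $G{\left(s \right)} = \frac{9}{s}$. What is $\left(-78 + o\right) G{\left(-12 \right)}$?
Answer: $\frac{3}{4} \approx 0.75$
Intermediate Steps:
$\left(-78 + o\right) G{\left(-12 \right)} = \left(-78 + 77\right) \frac{9}{-12} = - \frac{9 \left(-1\right)}{12} = \left(-1\right) \left(- \frac{3}{4}\right) = \frac{3}{4}$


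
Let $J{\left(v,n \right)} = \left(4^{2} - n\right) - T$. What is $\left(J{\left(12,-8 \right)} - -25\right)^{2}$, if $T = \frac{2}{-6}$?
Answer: $\frac{21904}{9} \approx 2433.8$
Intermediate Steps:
$T = - \frac{1}{3}$ ($T = 2 \left(- \frac{1}{6}\right) = - \frac{1}{3} \approx -0.33333$)
$J{\left(v,n \right)} = \frac{49}{3} - n$ ($J{\left(v,n \right)} = \left(4^{2} - n\right) - - \frac{1}{3} = \left(16 - n\right) + \frac{1}{3} = \frac{49}{3} - n$)
$\left(J{\left(12,-8 \right)} - -25\right)^{2} = \left(\left(\frac{49}{3} - -8\right) - -25\right)^{2} = \left(\left(\frac{49}{3} + 8\right) + 25\right)^{2} = \left(\frac{73}{3} + 25\right)^{2} = \left(\frac{148}{3}\right)^{2} = \frac{21904}{9}$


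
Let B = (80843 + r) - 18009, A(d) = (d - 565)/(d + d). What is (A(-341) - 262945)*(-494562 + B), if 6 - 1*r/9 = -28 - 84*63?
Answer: 34412425386848/341 ≈ 1.0092e+11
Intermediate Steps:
r = 47934 (r = 54 - 9*(-28 - 84*63) = 54 - 9*(-28 - 5292) = 54 - 9*(-5320) = 54 + 47880 = 47934)
A(d) = (-565 + d)/(2*d) (A(d) = (-565 + d)/((2*d)) = (-565 + d)*(1/(2*d)) = (-565 + d)/(2*d))
B = 110768 (B = (80843 + 47934) - 18009 = 128777 - 18009 = 110768)
(A(-341) - 262945)*(-494562 + B) = ((1/2)*(-565 - 341)/(-341) - 262945)*(-494562 + 110768) = ((1/2)*(-1/341)*(-906) - 262945)*(-383794) = (453/341 - 262945)*(-383794) = -89663792/341*(-383794) = 34412425386848/341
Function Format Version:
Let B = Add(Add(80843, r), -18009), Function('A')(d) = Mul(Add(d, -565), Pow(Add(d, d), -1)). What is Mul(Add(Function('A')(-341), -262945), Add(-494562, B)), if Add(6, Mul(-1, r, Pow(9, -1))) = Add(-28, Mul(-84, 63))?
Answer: Rational(34412425386848, 341) ≈ 1.0092e+11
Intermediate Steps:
r = 47934 (r = Add(54, Mul(-9, Add(-28, Mul(-84, 63)))) = Add(54, Mul(-9, Add(-28, -5292))) = Add(54, Mul(-9, -5320)) = Add(54, 47880) = 47934)
Function('A')(d) = Mul(Rational(1, 2), Pow(d, -1), Add(-565, d)) (Function('A')(d) = Mul(Add(-565, d), Pow(Mul(2, d), -1)) = Mul(Add(-565, d), Mul(Rational(1, 2), Pow(d, -1))) = Mul(Rational(1, 2), Pow(d, -1), Add(-565, d)))
B = 110768 (B = Add(Add(80843, 47934), -18009) = Add(128777, -18009) = 110768)
Mul(Add(Function('A')(-341), -262945), Add(-494562, B)) = Mul(Add(Mul(Rational(1, 2), Pow(-341, -1), Add(-565, -341)), -262945), Add(-494562, 110768)) = Mul(Add(Mul(Rational(1, 2), Rational(-1, 341), -906), -262945), -383794) = Mul(Add(Rational(453, 341), -262945), -383794) = Mul(Rational(-89663792, 341), -383794) = Rational(34412425386848, 341)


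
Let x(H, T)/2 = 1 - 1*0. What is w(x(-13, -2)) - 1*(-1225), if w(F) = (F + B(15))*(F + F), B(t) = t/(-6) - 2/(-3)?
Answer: 3677/3 ≈ 1225.7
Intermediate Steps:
x(H, T) = 2 (x(H, T) = 2*(1 - 1*0) = 2*(1 + 0) = 2*1 = 2)
B(t) = 2/3 - t/6 (B(t) = t*(-1/6) - 2*(-1/3) = -t/6 + 2/3 = 2/3 - t/6)
w(F) = 2*F*(-11/6 + F) (w(F) = (F + (2/3 - 1/6*15))*(F + F) = (F + (2/3 - 5/2))*(2*F) = (F - 11/6)*(2*F) = (-11/6 + F)*(2*F) = 2*F*(-11/6 + F))
w(x(-13, -2)) - 1*(-1225) = (1/3)*2*(-11 + 6*2) - 1*(-1225) = (1/3)*2*(-11 + 12) + 1225 = (1/3)*2*1 + 1225 = 2/3 + 1225 = 3677/3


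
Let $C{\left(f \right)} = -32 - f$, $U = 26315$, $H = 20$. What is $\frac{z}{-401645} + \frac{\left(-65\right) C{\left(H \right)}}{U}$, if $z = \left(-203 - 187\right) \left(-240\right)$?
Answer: $- \frac{44220956}{422771527} \approx -0.1046$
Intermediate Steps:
$z = 93600$ ($z = \left(-390\right) \left(-240\right) = 93600$)
$\frac{z}{-401645} + \frac{\left(-65\right) C{\left(H \right)}}{U} = \frac{93600}{-401645} + \frac{\left(-65\right) \left(-32 - 20\right)}{26315} = 93600 \left(- \frac{1}{401645}\right) + - 65 \left(-32 - 20\right) \frac{1}{26315} = - \frac{18720}{80329} + \left(-65\right) \left(-52\right) \frac{1}{26315} = - \frac{18720}{80329} + 3380 \cdot \frac{1}{26315} = - \frac{18720}{80329} + \frac{676}{5263} = - \frac{44220956}{422771527}$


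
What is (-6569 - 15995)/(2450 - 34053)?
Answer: 22564/31603 ≈ 0.71398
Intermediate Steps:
(-6569 - 15995)/(2450 - 34053) = -22564/(-31603) = -22564*(-1/31603) = 22564/31603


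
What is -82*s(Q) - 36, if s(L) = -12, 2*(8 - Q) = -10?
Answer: 948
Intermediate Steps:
Q = 13 (Q = 8 - ½*(-10) = 8 + 5 = 13)
-82*s(Q) - 36 = -82*(-12) - 36 = 984 - 36 = 948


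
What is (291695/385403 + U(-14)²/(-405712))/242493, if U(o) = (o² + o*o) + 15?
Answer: 18167513431/12638947093708816 ≈ 1.4374e-6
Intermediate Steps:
U(o) = 15 + 2*o² (U(o) = (o² + o²) + 15 = 2*o² + 15 = 15 + 2*o²)
(291695/385403 + U(-14)²/(-405712))/242493 = (291695/385403 + (15 + 2*(-14)²)²/(-405712))/242493 = (291695*(1/385403) + (15 + 2*196)²*(-1/405712))*(1/242493) = (291695/385403 + (15 + 392)²*(-1/405712))*(1/242493) = (291695/385403 + 407²*(-1/405712))*(1/242493) = (291695/385403 + 165649*(-1/405712))*(1/242493) = (291695/385403 - 165649/405712)*(1/242493) = (54502540293/156362621936)*(1/242493) = 18167513431/12638947093708816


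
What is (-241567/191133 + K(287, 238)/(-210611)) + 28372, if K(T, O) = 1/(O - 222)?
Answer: 18272893114343251/644075396208 ≈ 28371.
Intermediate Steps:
K(T, O) = 1/(-222 + O)
(-241567/191133 + K(287, 238)/(-210611)) + 28372 = (-241567/191133 + 1/((-222 + 238)*(-210611))) + 28372 = (-241567*1/191133 - 1/210611/16) + 28372 = (-241567/191133 + (1/16)*(-1/210611)) + 28372 = (-241567/191133 - 1/3369776) + 28372 = -814026870125/644075396208 + 28372 = 18272893114343251/644075396208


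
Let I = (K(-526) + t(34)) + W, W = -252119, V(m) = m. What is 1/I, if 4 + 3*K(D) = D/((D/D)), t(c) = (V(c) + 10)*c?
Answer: -3/752399 ≈ -3.9872e-6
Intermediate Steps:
t(c) = c*(10 + c) (t(c) = (c + 10)*c = (10 + c)*c = c*(10 + c))
K(D) = -4/3 + D/3 (K(D) = -4/3 + (D/((D/D)))/3 = -4/3 + (D/1)/3 = -4/3 + (D*1)/3 = -4/3 + D/3)
I = -752399/3 (I = ((-4/3 + (1/3)*(-526)) + 34*(10 + 34)) - 252119 = ((-4/3 - 526/3) + 34*44) - 252119 = (-530/3 + 1496) - 252119 = 3958/3 - 252119 = -752399/3 ≈ -2.5080e+5)
1/I = 1/(-752399/3) = -3/752399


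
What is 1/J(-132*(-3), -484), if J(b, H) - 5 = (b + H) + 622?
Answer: 1/539 ≈ 0.0018553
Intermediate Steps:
J(b, H) = 627 + H + b (J(b, H) = 5 + ((b + H) + 622) = 5 + ((H + b) + 622) = 5 + (622 + H + b) = 627 + H + b)
1/J(-132*(-3), -484) = 1/(627 - 484 - 132*(-3)) = 1/(627 - 484 + 396) = 1/539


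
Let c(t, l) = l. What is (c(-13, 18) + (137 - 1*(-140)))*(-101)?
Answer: -29795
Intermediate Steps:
(c(-13, 18) + (137 - 1*(-140)))*(-101) = (18 + (137 - 1*(-140)))*(-101) = (18 + (137 + 140))*(-101) = (18 + 277)*(-101) = 295*(-101) = -29795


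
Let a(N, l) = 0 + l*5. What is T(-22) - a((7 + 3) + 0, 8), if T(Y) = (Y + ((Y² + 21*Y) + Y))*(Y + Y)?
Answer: 928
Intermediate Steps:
a(N, l) = 5*l (a(N, l) = 0 + 5*l = 5*l)
T(Y) = 2*Y*(Y² + 23*Y) (T(Y) = (Y + (Y² + 22*Y))*(2*Y) = (Y² + 23*Y)*(2*Y) = 2*Y*(Y² + 23*Y))
T(-22) - a((7 + 3) + 0, 8) = 2*(-22)²*(23 - 22) - 5*8 = 2*484*1 - 1*40 = 968 - 40 = 928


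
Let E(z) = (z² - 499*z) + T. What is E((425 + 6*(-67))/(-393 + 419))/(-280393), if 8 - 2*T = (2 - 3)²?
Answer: 295507/189545668 ≈ 0.0015590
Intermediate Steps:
T = 7/2 (T = 4 - (2 - 3)²/2 = 4 - ½*(-1)² = 4 - ½*1 = 4 - ½ = 7/2 ≈ 3.5000)
E(z) = 7/2 + z² - 499*z (E(z) = (z² - 499*z) + 7/2 = 7/2 + z² - 499*z)
E((425 + 6*(-67))/(-393 + 419))/(-280393) = (7/2 + ((425 + 6*(-67))/(-393 + 419))² - 499*(425 + 6*(-67))/(-393 + 419))/(-280393) = (7/2 + ((425 - 402)/26)² - 499*(425 - 402)/26)*(-1/280393) = (7/2 + (23*(1/26))² - 11477/26)*(-1/280393) = (7/2 + (23/26)² - 499*23/26)*(-1/280393) = (7/2 + 529/676 - 11477/26)*(-1/280393) = -295507/676*(-1/280393) = 295507/189545668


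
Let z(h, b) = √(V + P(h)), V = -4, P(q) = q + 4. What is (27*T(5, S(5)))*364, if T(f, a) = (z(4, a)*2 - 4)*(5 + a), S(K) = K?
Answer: 0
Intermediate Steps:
P(q) = 4 + q
z(h, b) = √h (z(h, b) = √(-4 + (4 + h)) = √h)
T(f, a) = 0 (T(f, a) = (√4*2 - 4)*(5 + a) = (2*2 - 4)*(5 + a) = (4 - 4)*(5 + a) = 0*(5 + a) = 0)
(27*T(5, S(5)))*364 = (27*0)*364 = 0*364 = 0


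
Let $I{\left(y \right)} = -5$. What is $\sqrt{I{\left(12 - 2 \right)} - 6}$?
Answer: $i \sqrt{11} \approx 3.3166 i$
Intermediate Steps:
$\sqrt{I{\left(12 - 2 \right)} - 6} = \sqrt{-5 - 6} = \sqrt{-11} = i \sqrt{11}$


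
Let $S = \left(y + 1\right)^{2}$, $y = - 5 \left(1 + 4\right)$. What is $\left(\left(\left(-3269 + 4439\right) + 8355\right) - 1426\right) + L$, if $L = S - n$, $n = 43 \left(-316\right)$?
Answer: $22263$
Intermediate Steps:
$y = -25$ ($y = \left(-5\right) 5 = -25$)
$S = 576$ ($S = \left(-25 + 1\right)^{2} = \left(-24\right)^{2} = 576$)
$n = -13588$
$L = 14164$ ($L = 576 - -13588 = 576 + 13588 = 14164$)
$\left(\left(\left(-3269 + 4439\right) + 8355\right) - 1426\right) + L = \left(\left(\left(-3269 + 4439\right) + 8355\right) - 1426\right) + 14164 = \left(\left(1170 + 8355\right) - 1426\right) + 14164 = \left(9525 - 1426\right) + 14164 = 8099 + 14164 = 22263$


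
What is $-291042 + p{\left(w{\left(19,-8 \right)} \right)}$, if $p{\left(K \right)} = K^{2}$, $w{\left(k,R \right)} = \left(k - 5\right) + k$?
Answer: $-289953$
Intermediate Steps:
$w{\left(k,R \right)} = -5 + 2 k$ ($w{\left(k,R \right)} = \left(-5 + k\right) + k = -5 + 2 k$)
$-291042 + p{\left(w{\left(19,-8 \right)} \right)} = -291042 + \left(-5 + 2 \cdot 19\right)^{2} = -291042 + \left(-5 + 38\right)^{2} = -291042 + 33^{2} = -291042 + 1089 = -289953$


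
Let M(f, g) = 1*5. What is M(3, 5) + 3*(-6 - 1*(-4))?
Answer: -1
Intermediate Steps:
M(f, g) = 5
M(3, 5) + 3*(-6 - 1*(-4)) = 5 + 3*(-6 - 1*(-4)) = 5 + 3*(-6 + 4) = 5 + 3*(-2) = 5 - 6 = -1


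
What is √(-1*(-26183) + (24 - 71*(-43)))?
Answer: 2*√7315 ≈ 171.06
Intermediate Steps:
√(-1*(-26183) + (24 - 71*(-43))) = √(26183 + (24 + 3053)) = √(26183 + 3077) = √29260 = 2*√7315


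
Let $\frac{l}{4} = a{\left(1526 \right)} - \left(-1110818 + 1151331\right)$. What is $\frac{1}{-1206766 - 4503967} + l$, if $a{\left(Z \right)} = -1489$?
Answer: $- \frac{959448829865}{5710733} \approx -1.6801 \cdot 10^{5}$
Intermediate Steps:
$l = -168008$ ($l = 4 \left(-1489 - \left(-1110818 + 1151331\right)\right) = 4 \left(-1489 - 40513\right) = 4 \left(-42002\right) = -168008$)
$\frac{1}{-1206766 - 4503967} + l = \frac{1}{-1206766 - 4503967} - 168008 = \frac{1}{-5710733} - 168008 = - \frac{1}{5710733} - 168008 = - \frac{959448829865}{5710733}$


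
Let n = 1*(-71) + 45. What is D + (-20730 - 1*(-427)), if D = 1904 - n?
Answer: -18373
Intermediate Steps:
n = -26 (n = -71 + 45 = -26)
D = 1930 (D = 1904 - 1*(-26) = 1904 + 26 = 1930)
D + (-20730 - 1*(-427)) = 1930 + (-20730 - 1*(-427)) = 1930 + (-20730 + 427) = 1930 - 20303 = -18373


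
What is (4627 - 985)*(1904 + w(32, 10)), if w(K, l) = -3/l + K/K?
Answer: 34684587/5 ≈ 6.9369e+6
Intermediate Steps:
w(K, l) = 1 - 3/l (w(K, l) = -3/l + 1 = 1 - 3/l)
(4627 - 985)*(1904 + w(32, 10)) = (4627 - 985)*(1904 + (-3 + 10)/10) = 3642*(1904 + (⅒)*7) = 3642*(1904 + 7/10) = 3642*(19047/10) = 34684587/5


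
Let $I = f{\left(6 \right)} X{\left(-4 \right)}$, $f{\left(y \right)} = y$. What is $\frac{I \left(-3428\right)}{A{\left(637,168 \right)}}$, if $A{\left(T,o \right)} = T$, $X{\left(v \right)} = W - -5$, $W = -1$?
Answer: $- \frac{82272}{637} \approx -129.16$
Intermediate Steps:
$X{\left(v \right)} = 4$ ($X{\left(v \right)} = -1 - -5 = -1 + 5 = 4$)
$I = 24$ ($I = 6 \cdot 4 = 24$)
$\frac{I \left(-3428\right)}{A{\left(637,168 \right)}} = \frac{24 \left(-3428\right)}{637} = \left(-82272\right) \frac{1}{637} = - \frac{82272}{637}$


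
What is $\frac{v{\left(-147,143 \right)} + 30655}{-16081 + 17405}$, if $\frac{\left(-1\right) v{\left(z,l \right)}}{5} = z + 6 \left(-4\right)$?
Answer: $\frac{15755}{662} \approx 23.799$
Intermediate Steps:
$v{\left(z,l \right)} = 120 - 5 z$ ($v{\left(z,l \right)} = - 5 \left(z + 6 \left(-4\right)\right) = - 5 \left(z - 24\right) = - 5 \left(-24 + z\right) = 120 - 5 z$)
$\frac{v{\left(-147,143 \right)} + 30655}{-16081 + 17405} = \frac{\left(120 - -735\right) + 30655}{-16081 + 17405} = \frac{\left(120 + 735\right) + 30655}{1324} = \left(855 + 30655\right) \frac{1}{1324} = 31510 \cdot \frac{1}{1324} = \frac{15755}{662}$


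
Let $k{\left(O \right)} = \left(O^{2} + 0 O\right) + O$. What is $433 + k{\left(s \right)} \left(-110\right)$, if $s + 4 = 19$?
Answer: $-25967$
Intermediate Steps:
$s = 15$ ($s = -4 + 19 = 15$)
$k{\left(O \right)} = O + O^{2}$ ($k{\left(O \right)} = \left(O^{2} + 0\right) + O = O^{2} + O = O + O^{2}$)
$433 + k{\left(s \right)} \left(-110\right) = 433 + 15 \left(1 + 15\right) \left(-110\right) = 433 + 15 \cdot 16 \left(-110\right) = 433 + 240 \left(-110\right) = 433 - 26400 = -25967$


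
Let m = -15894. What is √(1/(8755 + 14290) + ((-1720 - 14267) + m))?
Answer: 2*I*√4232776801495/23045 ≈ 178.55*I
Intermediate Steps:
√(1/(8755 + 14290) + ((-1720 - 14267) + m)) = √(1/(8755 + 14290) + ((-1720 - 14267) - 15894)) = √(1/23045 + (-15987 - 15894)) = √(1/23045 - 31881) = √(-734697644/23045) = 2*I*√4232776801495/23045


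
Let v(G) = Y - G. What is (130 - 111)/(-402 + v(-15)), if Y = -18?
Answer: -19/405 ≈ -0.046914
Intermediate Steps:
v(G) = -18 - G
(130 - 111)/(-402 + v(-15)) = (130 - 111)/(-402 + (-18 - 1*(-15))) = 19/(-402 + (-18 + 15)) = 19/(-402 - 3) = 19/(-405) = 19*(-1/405) = -19/405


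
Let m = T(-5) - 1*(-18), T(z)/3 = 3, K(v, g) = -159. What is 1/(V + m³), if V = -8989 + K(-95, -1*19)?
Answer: 1/10535 ≈ 9.4922e-5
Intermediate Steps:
T(z) = 9 (T(z) = 3*3 = 9)
m = 27 (m = 9 - 1*(-18) = 9 + 18 = 27)
V = -9148 (V = -8989 - 159 = -9148)
1/(V + m³) = 1/(-9148 + 27³) = 1/(-9148 + 19683) = 1/10535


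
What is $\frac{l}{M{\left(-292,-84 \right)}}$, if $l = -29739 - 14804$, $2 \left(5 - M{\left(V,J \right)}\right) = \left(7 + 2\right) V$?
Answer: $- \frac{44543}{1319} \approx -33.77$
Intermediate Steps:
$M{\left(V,J \right)} = 5 - \frac{9 V}{2}$ ($M{\left(V,J \right)} = 5 - \frac{\left(7 + 2\right) V}{2} = 5 - \frac{9 V}{2}$)
$l = -44543$ ($l = -29739 - 14804 = -44543$)
$\frac{l}{M{\left(-292,-84 \right)}} = - \frac{44543}{5 - -1314} = - \frac{44543}{5 + 1314} = - \frac{44543}{1319}$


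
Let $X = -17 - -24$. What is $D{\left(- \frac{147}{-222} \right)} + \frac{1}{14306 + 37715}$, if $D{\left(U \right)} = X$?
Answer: $\frac{364148}{52021} \approx 7.0$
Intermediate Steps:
$X = 7$ ($X = -17 + 24 = 7$)
$D{\left(U \right)} = 7$
$D{\left(- \frac{147}{-222} \right)} + \frac{1}{14306 + 37715} = 7 + \frac{1}{14306 + 37715} = 7 + \frac{1}{52021} = \frac{364148}{52021}$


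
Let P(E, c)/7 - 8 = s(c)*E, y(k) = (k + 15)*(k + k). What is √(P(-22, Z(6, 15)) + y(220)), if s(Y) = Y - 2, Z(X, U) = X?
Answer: 2*√25710 ≈ 320.69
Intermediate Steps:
s(Y) = -2 + Y
y(k) = 2*k*(15 + k) (y(k) = (15 + k)*(2*k) = 2*k*(15 + k))
P(E, c) = 56 + 7*E*(-2 + c) (P(E, c) = 56 + 7*((-2 + c)*E) = 56 + 7*(E*(-2 + c)) = 56 + 7*E*(-2 + c))
√(P(-22, Z(6, 15)) + y(220)) = √((56 + 7*(-22)*(-2 + 6)) + 2*220*(15 + 220)) = √((56 + 7*(-22)*4) + 2*220*235) = √((56 - 616) + 103400) = √(-560 + 103400) = √102840 = 2*√25710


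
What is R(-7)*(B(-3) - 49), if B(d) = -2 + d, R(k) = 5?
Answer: -270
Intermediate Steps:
R(-7)*(B(-3) - 49) = 5*((-2 - 3) - 49) = 5*(-5 - 49) = 5*(-54) = -270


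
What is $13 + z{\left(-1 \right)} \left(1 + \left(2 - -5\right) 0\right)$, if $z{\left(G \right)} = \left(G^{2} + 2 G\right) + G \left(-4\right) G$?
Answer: $8$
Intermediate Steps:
$z{\left(G \right)} = - 3 G^{2} + 2 G$ ($z{\left(G \right)} = \left(G^{2} + 2 G\right) + - 4 G G = \left(G^{2} + 2 G\right) - 4 G^{2} = - 3 G^{2} + 2 G$)
$13 + z{\left(-1 \right)} \left(1 + \left(2 - -5\right) 0\right) = 13 + - (2 - -3) \left(1 + \left(2 - -5\right) 0\right) = 13 + - (2 + 3) \left(1 + \left(2 + 5\right) 0\right) = 13 + \left(-1\right) 5 \left(1 + 7 \cdot 0\right) = 13 - 5 \left(1 + 0\right) = 13 - 5 = 8$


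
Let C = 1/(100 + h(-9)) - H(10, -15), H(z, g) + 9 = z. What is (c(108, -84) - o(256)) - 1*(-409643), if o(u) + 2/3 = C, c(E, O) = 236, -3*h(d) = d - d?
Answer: 122964197/300 ≈ 4.0988e+5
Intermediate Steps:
h(d) = 0 (h(d) = -(d - d)/3 = -⅓*0 = 0)
H(z, g) = -9 + z
C = -99/100 (C = 1/(100 + 0) - (-9 + 10) = 1/100 - 1*1 = 1/100 - 1 = -99/100 ≈ -0.99000)
o(u) = -497/300 (o(u) = -⅔ - 99/100 = -497/300)
(c(108, -84) - o(256)) - 1*(-409643) = (236 - 1*(-497/300)) - 1*(-409643) = (236 + 497/300) + 409643 = 71297/300 + 409643 = 122964197/300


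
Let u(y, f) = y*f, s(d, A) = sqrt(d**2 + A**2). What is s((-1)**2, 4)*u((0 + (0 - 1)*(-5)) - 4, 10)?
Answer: 10*sqrt(17) ≈ 41.231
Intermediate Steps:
s(d, A) = sqrt(A**2 + d**2)
u(y, f) = f*y
s((-1)**2, 4)*u((0 + (0 - 1)*(-5)) - 4, 10) = sqrt(4**2 + ((-1)**2)**2)*(10*((0 + (0 - 1)*(-5)) - 4)) = sqrt(16 + 1**2)*(10*((0 - 1*(-5)) - 4)) = sqrt(16 + 1)*(10*((0 + 5) - 4)) = sqrt(17)*(10*(5 - 4)) = sqrt(17)*(10*1) = sqrt(17)*10 = 10*sqrt(17)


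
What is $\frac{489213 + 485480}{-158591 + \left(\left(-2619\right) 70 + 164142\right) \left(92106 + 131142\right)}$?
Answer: $- \frac{974693}{4283841215} \approx -0.00022753$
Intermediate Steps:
$\frac{489213 + 485480}{-158591 + \left(\left(-2619\right) 70 + 164142\right) \left(92106 + 131142\right)} = \frac{974693}{-158591 + \left(-183330 + 164142\right) 223248} = \frac{974693}{-158591 - 4283682624} = \frac{974693}{-4283841215} = 974693 \left(- \frac{1}{4283841215}\right) = - \frac{974693}{4283841215}$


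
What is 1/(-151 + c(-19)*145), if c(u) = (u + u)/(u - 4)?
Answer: 23/2037 ≈ 0.011291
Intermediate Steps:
c(u) = 2*u/(-4 + u) (c(u) = (2*u)/(-4 + u) = 2*u/(-4 + u))
1/(-151 + c(-19)*145) = 1/(-151 + (2*(-19)/(-4 - 19))*145) = 1/(-151 + (2*(-19)/(-23))*145) = 1/(-151 + (2*(-19)*(-1/23))*145) = 1/(-151 + (38/23)*145) = 1/(-151 + 5510/23) = 1/(2037/23) = 23/2037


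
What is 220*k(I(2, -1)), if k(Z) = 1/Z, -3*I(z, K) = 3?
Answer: -220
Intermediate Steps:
I(z, K) = -1 (I(z, K) = -⅓*3 = -1)
220*k(I(2, -1)) = 220/(-1) = 220*(-1) = -220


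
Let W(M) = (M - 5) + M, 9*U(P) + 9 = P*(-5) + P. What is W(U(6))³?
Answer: -50653/27 ≈ -1876.0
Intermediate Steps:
U(P) = -1 - 4*P/9 (U(P) = -1 + (P*(-5) + P)/9 = -1 + (-5*P + P)/9 = -1 + (-4*P)/9 = -1 - 4*P/9)
W(M) = -5 + 2*M (W(M) = (-5 + M) + M = -5 + 2*M)
W(U(6))³ = (-5 + 2*(-1 - 4/9*6))³ = (-5 + 2*(-1 - 8/3))³ = (-5 + 2*(-11/3))³ = (-5 - 22/3)³ = (-37/3)³ = -50653/27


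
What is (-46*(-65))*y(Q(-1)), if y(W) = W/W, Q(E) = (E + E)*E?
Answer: 2990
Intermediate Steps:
Q(E) = 2*E**2 (Q(E) = (2*E)*E = 2*E**2)
y(W) = 1
(-46*(-65))*y(Q(-1)) = -46*(-65)*1 = 2990*1 = 2990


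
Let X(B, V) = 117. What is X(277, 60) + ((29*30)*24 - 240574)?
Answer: -219577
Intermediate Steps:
X(277, 60) + ((29*30)*24 - 240574) = 117 + ((29*30)*24 - 240574) = 117 + (870*24 - 240574) = 117 + (20880 - 240574) = 117 - 219694 = -219577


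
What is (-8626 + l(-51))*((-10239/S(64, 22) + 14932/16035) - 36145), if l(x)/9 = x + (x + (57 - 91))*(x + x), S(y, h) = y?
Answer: -513732243547913/205248 ≈ -2.5030e+9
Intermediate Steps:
l(x) = 9*x + 18*x*(-34 + x) (l(x) = 9*(x + (x + (57 - 91))*(x + x)) = 9*(x + (x - 34)*(2*x)) = 9*(x + (-34 + x)*(2*x)) = 9*(x + 2*x*(-34 + x)) = 9*x + 18*x*(-34 + x))
(-8626 + l(-51))*((-10239/S(64, 22) + 14932/16035) - 36145) = (-8626 + 9*(-51)*(-67 + 2*(-51)))*((-10239/64 + 14932/16035) - 36145) = (-8626 + 9*(-51)*(-67 - 102))*((-10239*1/64 + 14932*(1/16035)) - 36145) = (-8626 + 9*(-51)*(-169))*((-10239/64 + 14932/16035) - 36145) = (-8626 + 77571)*(-163226717/1026240 - 36145) = 68945*(-37256671517/1026240) = -513732243547913/205248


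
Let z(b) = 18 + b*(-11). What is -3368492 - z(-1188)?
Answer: -3381578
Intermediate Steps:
z(b) = 18 - 11*b
-3368492 - z(-1188) = -3368492 - (18 - 11*(-1188)) = -3368492 - (18 + 13068) = -3368492 - 1*13086 = -3368492 - 13086 = -3381578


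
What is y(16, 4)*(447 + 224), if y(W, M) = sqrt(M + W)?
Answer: 1342*sqrt(5) ≈ 3000.8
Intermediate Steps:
y(16, 4)*(447 + 224) = sqrt(4 + 16)*(447 + 224) = sqrt(20)*671 = (2*sqrt(5))*671 = 1342*sqrt(5)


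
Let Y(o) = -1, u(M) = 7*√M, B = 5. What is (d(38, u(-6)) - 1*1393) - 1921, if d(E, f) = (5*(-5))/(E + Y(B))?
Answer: -122643/37 ≈ -3314.7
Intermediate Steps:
d(E, f) = -25/(-1 + E) (d(E, f) = (5*(-5))/(E - 1) = -25/(-1 + E))
(d(38, u(-6)) - 1*1393) - 1921 = (-25/(-1 + 38) - 1*1393) - 1921 = (-25/37 - 1393) - 1921 = -51566/37 - 1921 = -122643/37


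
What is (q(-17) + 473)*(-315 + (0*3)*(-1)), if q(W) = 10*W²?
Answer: -1059345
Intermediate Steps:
(q(-17) + 473)*(-315 + (0*3)*(-1)) = (10*(-17)² + 473)*(-315 + (0*3)*(-1)) = (10*289 + 473)*(-315 + 0*(-1)) = (2890 + 473)*(-315 + 0) = 3363*(-315) = -1059345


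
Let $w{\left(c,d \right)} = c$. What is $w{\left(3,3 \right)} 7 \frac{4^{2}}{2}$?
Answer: $168$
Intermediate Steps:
$w{\left(3,3 \right)} 7 \frac{4^{2}}{2} = 3 \cdot 7 \frac{4^{2}}{2} = 21 \cdot 16 \cdot \frac{1}{2} = 21 \cdot 8 = 168$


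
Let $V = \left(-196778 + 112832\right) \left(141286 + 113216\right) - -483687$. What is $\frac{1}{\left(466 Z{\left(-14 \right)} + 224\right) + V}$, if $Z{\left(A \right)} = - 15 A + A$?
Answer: $- \frac{1}{21363849645} \approx -4.6808 \cdot 10^{-11}$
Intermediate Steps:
$Z{\left(A \right)} = - 14 A$
$V = -21363941205$ ($V = \left(-83946\right) 254502 + 483687 = -21364424892 + 483687 = -21363941205$)
$\frac{1}{\left(466 Z{\left(-14 \right)} + 224\right) + V} = \frac{1}{\left(466 \left(\left(-14\right) \left(-14\right)\right) + 224\right) - 21363941205} = \frac{1}{\left(466 \cdot 196 + 224\right) - 21363941205} = \frac{1}{\left(91336 + 224\right) - 21363941205} = \frac{1}{91560 - 21363941205} = \frac{1}{-21363849645} = - \frac{1}{21363849645}$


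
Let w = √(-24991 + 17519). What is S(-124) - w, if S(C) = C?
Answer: -124 - 4*I*√467 ≈ -124.0 - 86.441*I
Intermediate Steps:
w = 4*I*√467 (w = √(-7472) = 4*I*√467 ≈ 86.441*I)
S(-124) - w = -124 - 4*I*√467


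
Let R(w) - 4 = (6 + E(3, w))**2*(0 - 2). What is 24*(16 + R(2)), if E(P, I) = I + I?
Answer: -4320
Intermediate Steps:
E(P, I) = 2*I
R(w) = 4 - 2*(6 + 2*w)**2 (R(w) = 4 + (6 + 2*w)**2*(0 - 2) = 4 + (6 + 2*w)**2*(-2) = 4 - 2*(6 + 2*w)**2)
24*(16 + R(2)) = 24*(16 + (4 - 8*(3 + 2)**2)) = 24*(16 + (4 - 8*5**2)) = 24*(16 + (4 - 8*25)) = 24*(16 + (4 - 200)) = 24*(16 - 196) = 24*(-180) = -4320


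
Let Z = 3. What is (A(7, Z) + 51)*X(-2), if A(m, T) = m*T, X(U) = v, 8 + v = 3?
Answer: -360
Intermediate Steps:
v = -5 (v = -8 + 3 = -5)
X(U) = -5
A(m, T) = T*m
(A(7, Z) + 51)*X(-2) = (3*7 + 51)*(-5) = (21 + 51)*(-5) = 72*(-5) = -360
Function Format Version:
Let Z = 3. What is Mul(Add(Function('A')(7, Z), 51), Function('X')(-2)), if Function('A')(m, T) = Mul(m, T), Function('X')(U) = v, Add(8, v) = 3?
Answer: -360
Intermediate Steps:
v = -5 (v = Add(-8, 3) = -5)
Function('X')(U) = -5
Function('A')(m, T) = Mul(T, m)
Mul(Add(Function('A')(7, Z), 51), Function('X')(-2)) = Mul(Add(Mul(3, 7), 51), -5) = Mul(Add(21, 51), -5) = Mul(72, -5) = -360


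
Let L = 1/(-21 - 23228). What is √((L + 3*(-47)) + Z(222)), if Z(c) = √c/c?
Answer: √(-3756070619456760 + 119994552222*√222)/5161278 ≈ 11.872*I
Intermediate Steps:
L = -1/23249 (L = 1/(-23249) = -1/23249 ≈ -4.3013e-5)
Z(c) = c^(-½)
√((L + 3*(-47)) + Z(222)) = √((-1/23249 + 3*(-47)) + 222^(-½)) = √((-1/23249 - 141) + √222/222) = √(-3278110/23249 + √222/222)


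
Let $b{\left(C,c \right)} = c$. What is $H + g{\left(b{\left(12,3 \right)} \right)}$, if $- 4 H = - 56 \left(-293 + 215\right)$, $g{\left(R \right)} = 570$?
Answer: $-522$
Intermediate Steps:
$H = -1092$ ($H = - \frac{\left(-56\right) \left(-293 + 215\right)}{4} = - \frac{\left(-56\right) \left(-78\right)}{4} = \left(- \frac{1}{4}\right) 4368 = -1092$)
$H + g{\left(b{\left(12,3 \right)} \right)} = -1092 + 570 = -522$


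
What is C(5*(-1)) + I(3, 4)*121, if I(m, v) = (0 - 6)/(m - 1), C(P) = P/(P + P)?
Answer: -725/2 ≈ -362.50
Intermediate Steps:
C(P) = ½ (C(P) = P/((2*P)) = (1/(2*P))*P = ½)
I(m, v) = -6/(-1 + m)
C(5*(-1)) + I(3, 4)*121 = ½ - 6/(-1 + 3)*121 = ½ - 6/2*121 = ½ - 6*½*121 = ½ - 3*121 = ½ - 363 = -725/2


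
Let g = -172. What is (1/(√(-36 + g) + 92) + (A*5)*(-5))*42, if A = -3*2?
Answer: 6829683/1084 - 21*I*√13/1084 ≈ 6300.4 - 0.069849*I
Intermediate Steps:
A = -6
(1/(√(-36 + g) + 92) + (A*5)*(-5))*42 = (1/(√(-36 - 172) + 92) - 6*5*(-5))*42 = (1/(√(-208) + 92) - 30*(-5))*42 = (1/(4*I*√13 + 92) + 150)*42 = (1/(92 + 4*I*√13) + 150)*42 = (150 + 1/(92 + 4*I*√13))*42 = 6300 + 42/(92 + 4*I*√13)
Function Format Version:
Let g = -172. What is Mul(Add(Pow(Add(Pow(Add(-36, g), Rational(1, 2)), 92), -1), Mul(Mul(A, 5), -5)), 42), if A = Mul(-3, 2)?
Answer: Add(Rational(6829683, 1084), Mul(Rational(-21, 1084), I, Pow(13, Rational(1, 2)))) ≈ Add(6300.4, Mul(-0.069849, I))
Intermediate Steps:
A = -6
Mul(Add(Pow(Add(Pow(Add(-36, g), Rational(1, 2)), 92), -1), Mul(Mul(A, 5), -5)), 42) = Mul(Add(Pow(Add(Pow(Add(-36, -172), Rational(1, 2)), 92), -1), Mul(Mul(-6, 5), -5)), 42) = Mul(Add(Pow(Add(Pow(-208, Rational(1, 2)), 92), -1), Mul(-30, -5)), 42) = Mul(Add(Pow(Add(Mul(4, I, Pow(13, Rational(1, 2))), 92), -1), 150), 42) = Mul(Add(Pow(Add(92, Mul(4, I, Pow(13, Rational(1, 2)))), -1), 150), 42) = Mul(Add(150, Pow(Add(92, Mul(4, I, Pow(13, Rational(1, 2)))), -1)), 42) = Add(6300, Mul(42, Pow(Add(92, Mul(4, I, Pow(13, Rational(1, 2)))), -1)))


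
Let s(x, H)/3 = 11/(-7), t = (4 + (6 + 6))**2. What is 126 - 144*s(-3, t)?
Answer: 5634/7 ≈ 804.86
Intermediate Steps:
t = 256 (t = (4 + 12)**2 = 16**2 = 256)
s(x, H) = -33/7 (s(x, H) = 3*(11/(-7)) = 3*(11*(-1/7)) = 3*(-11/7) = -33/7)
126 - 144*s(-3, t) = 126 - 144*(-33/7) = 126 + 4752/7 = 5634/7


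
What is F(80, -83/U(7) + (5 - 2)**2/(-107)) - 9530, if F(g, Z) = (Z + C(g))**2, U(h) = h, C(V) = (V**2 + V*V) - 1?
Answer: 91723293995519/561001 ≈ 1.6350e+8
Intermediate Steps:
C(V) = -1 + 2*V**2 (C(V) = (V**2 + V**2) - 1 = 2*V**2 - 1 = -1 + 2*V**2)
F(g, Z) = (-1 + Z + 2*g**2)**2 (F(g, Z) = (Z + (-1 + 2*g**2))**2 = (-1 + Z + 2*g**2)**2)
F(80, -83/U(7) + (5 - 2)**2/(-107)) - 9530 = (-1 + (-83/7 + (5 - 2)**2/(-107)) + 2*80**2)**2 - 9530 = (-1 + (-83*1/7 + 3**2*(-1/107)) + 2*6400)**2 - 9530 = (-1 + (-83/7 + 9*(-1/107)) + 12800)**2 - 9530 = (-1 + (-83/7 - 9/107) + 12800)**2 - 9530 = (-1 - 8944/749 + 12800)**2 - 9530 = (9577507/749)**2 - 9530 = 91728640335049/561001 - 9530 = 91723293995519/561001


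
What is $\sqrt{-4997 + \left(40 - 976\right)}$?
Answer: $i \sqrt{5933} \approx 77.026 i$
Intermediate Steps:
$\sqrt{-4997 + \left(40 - 976\right)} = \sqrt{-4997 - 936} = \sqrt{-5933} = i \sqrt{5933}$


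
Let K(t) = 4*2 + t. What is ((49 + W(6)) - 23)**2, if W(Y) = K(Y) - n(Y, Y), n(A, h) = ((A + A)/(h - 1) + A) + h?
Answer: 16384/25 ≈ 655.36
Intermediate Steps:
n(A, h) = A + h + 2*A/(-1 + h) (n(A, h) = ((2*A)/(-1 + h) + A) + h = (2*A/(-1 + h) + A) + h = (A + 2*A/(-1 + h)) + h = A + h + 2*A/(-1 + h))
K(t) = 8 + t
W(Y) = 8 + Y - 2*Y**2/(-1 + Y) (W(Y) = (8 + Y) - (Y + Y**2 - Y + Y*Y)/(-1 + Y) = (8 + Y) - (Y + Y**2 - Y + Y**2)/(-1 + Y) = (8 + Y) - 2*Y**2/(-1 + Y) = 8 + Y - 2*Y**2/(-1 + Y))
((49 + W(6)) - 23)**2 = ((49 + (-8 - 1*6**2 + 7*6)/(-1 + 6)) - 23)**2 = ((49 + (-8 - 1*36 + 42)/5) - 23)**2 = ((49 + (-8 - 36 + 42)/5) - 23)**2 = ((49 + (1/5)*(-2)) - 23)**2 = ((49 - 2/5) - 23)**2 = (243/5 - 23)**2 = (128/5)**2 = 16384/25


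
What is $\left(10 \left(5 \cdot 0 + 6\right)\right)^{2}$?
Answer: $3600$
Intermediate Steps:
$\left(10 \left(5 \cdot 0 + 6\right)\right)^{2} = \left(10 \left(0 + 6\right)\right)^{2} = \left(10 \cdot 6\right)^{2} = 60^{2} = 3600$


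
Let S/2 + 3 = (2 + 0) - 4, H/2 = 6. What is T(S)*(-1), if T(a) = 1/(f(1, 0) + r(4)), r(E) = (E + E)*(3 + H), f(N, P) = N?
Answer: -1/121 ≈ -0.0082645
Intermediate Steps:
H = 12 (H = 2*6 = 12)
S = -10 (S = -6 + 2*((2 + 0) - 4) = -6 + 2*(2 - 4) = -6 + 2*(-2) = -6 - 4 = -10)
r(E) = 30*E (r(E) = (E + E)*(3 + 12) = (2*E)*15 = 30*E)
T(a) = 1/121 (T(a) = 1/(1 + 30*4) = 1/(1 + 120) = 1/121)
T(S)*(-1) = (1/121)*(-1) = -1/121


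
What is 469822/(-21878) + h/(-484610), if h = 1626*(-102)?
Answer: -56012982341/2650574395 ≈ -21.132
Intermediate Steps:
h = -165852
469822/(-21878) + h/(-484610) = 469822/(-21878) - 165852/(-484610) = 469822*(-1/21878) - 165852*(-1/484610) = -234911/10939 + 82926/242305 = -56012982341/2650574395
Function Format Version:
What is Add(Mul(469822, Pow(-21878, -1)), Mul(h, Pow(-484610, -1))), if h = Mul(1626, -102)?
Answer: Rational(-56012982341, 2650574395) ≈ -21.132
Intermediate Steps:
h = -165852
Add(Mul(469822, Pow(-21878, -1)), Mul(h, Pow(-484610, -1))) = Add(Mul(469822, Pow(-21878, -1)), Mul(-165852, Pow(-484610, -1))) = Add(Mul(469822, Rational(-1, 21878)), Mul(-165852, Rational(-1, 484610))) = Add(Rational(-234911, 10939), Rational(82926, 242305)) = Rational(-56012982341, 2650574395)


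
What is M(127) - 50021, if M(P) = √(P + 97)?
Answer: -50021 + 4*√14 ≈ -50006.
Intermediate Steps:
M(P) = √(97 + P)
M(127) - 50021 = √(97 + 127) - 50021 = √224 - 50021 = 4*√14 - 50021 = -50021 + 4*√14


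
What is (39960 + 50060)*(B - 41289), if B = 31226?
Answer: -905871260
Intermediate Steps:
(39960 + 50060)*(B - 41289) = (39960 + 50060)*(31226 - 41289) = 90020*(-10063) = -905871260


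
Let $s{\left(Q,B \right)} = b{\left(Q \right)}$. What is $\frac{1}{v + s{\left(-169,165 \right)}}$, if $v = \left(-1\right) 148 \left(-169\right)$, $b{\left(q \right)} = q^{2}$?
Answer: $\frac{1}{53573} \approx 1.8666 \cdot 10^{-5}$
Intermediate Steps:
$s{\left(Q,B \right)} = Q^{2}$
$v = 25012$ ($v = \left(-148\right) \left(-169\right) = 25012$)
$\frac{1}{v + s{\left(-169,165 \right)}} = \frac{1}{25012 + \left(-169\right)^{2}} = \frac{1}{25012 + 28561} = \frac{1}{53573}$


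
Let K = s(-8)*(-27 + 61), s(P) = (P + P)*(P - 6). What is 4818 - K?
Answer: -2798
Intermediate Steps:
s(P) = 2*P*(-6 + P) (s(P) = (2*P)*(-6 + P) = 2*P*(-6 + P))
K = 7616 (K = (2*(-8)*(-6 - 8))*(-27 + 61) = (2*(-8)*(-14))*34 = 224*34 = 7616)
4818 - K = 4818 - 1*7616 = 4818 - 7616 = -2798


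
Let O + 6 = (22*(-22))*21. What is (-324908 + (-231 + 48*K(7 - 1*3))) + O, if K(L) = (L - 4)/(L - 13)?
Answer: -335309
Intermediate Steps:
K(L) = (-4 + L)/(-13 + L)
O = -10170 (O = -6 + (22*(-22))*21 = -6 - 484*21 = -6 - 10164 = -10170)
(-324908 + (-231 + 48*K(7 - 1*3))) + O = (-324908 + (-231 + 48*((-4 + (7 - 1*3))/(-13 + (7 - 1*3))))) - 10170 = (-324908 + (-231 + 48*((-4 + (7 - 3))/(-13 + (7 - 3))))) - 10170 = (-324908 + (-231 + 48*((-4 + 4)/(-13 + 4)))) - 10170 = (-324908 + (-231 + 48*(0/(-9)))) - 10170 = (-324908 + (-231 + 48*(-1/9*0))) - 10170 = (-324908 + (-231 + 48*0)) - 10170 = (-324908 + (-231 + 0)) - 10170 = (-324908 - 231) - 10170 = -325139 - 10170 = -335309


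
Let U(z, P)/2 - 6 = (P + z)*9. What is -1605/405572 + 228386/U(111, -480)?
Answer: -46318803971/1344471180 ≈ -34.451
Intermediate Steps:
U(z, P) = 12 + 18*P + 18*z (U(z, P) = 12 + 2*((P + z)*9) = 12 + 2*(9*P + 9*z) = 12 + (18*P + 18*z) = 12 + 18*P + 18*z)
-1605/405572 + 228386/U(111, -480) = -1605/405572 + 228386/(12 + 18*(-480) + 18*111) = -1605*1/405572 + 228386/(12 - 8640 + 1998) = -1605/405572 + 228386/(-6630) = -1605/405572 + 228386*(-1/6630) = -1605/405572 - 114193/3315 = -46318803971/1344471180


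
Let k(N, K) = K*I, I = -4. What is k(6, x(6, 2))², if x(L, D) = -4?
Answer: 256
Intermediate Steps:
k(N, K) = -4*K (k(N, K) = K*(-4) = -4*K)
k(6, x(6, 2))² = (-4*(-4))² = 16² = 256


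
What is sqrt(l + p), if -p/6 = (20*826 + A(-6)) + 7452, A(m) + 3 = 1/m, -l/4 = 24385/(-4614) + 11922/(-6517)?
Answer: 11*I*sqrt(5481777205391151)/2147817 ≈ 379.19*I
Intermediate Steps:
l = 427850306/15034719 (l = -4*(24385/(-4614) + 11922/(-6517)) = -4*(24385*(-1/4614) + 11922*(-1/6517)) = -4*(-24385/4614 - 11922/6517) = -4*(-213925153/30069438) = 427850306/15034719 ≈ 28.457)
A(m) = -3 + 1/m
p = -143813 (p = -6*((20*826 + (-3 + 1/(-6))) + 7452) = -6*((16520 + (-3 - 1/6)) + 7452) = -6*((16520 - 19/6) + 7452) = -6*(99101/6 + 7452) = -6*143813/6 = -143813)
sqrt(l + p) = sqrt(427850306/15034719 - 143813) = sqrt(-2161760193241/15034719) = 11*I*sqrt(5481777205391151)/2147817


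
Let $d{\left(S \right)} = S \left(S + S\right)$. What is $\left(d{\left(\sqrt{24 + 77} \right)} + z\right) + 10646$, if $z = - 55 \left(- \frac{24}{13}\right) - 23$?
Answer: $\frac{142045}{13} \approx 10927.0$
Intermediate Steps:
$d{\left(S \right)} = 2 S^{2}$ ($d{\left(S \right)} = S 2 S = 2 S^{2}$)
$z = \frac{1021}{13}$ ($z = - 55 \left(\left(-24\right) \frac{1}{13}\right) - 23 = \left(-55\right) \left(- \frac{24}{13}\right) - 23 = \frac{1320}{13} - 23 = \frac{1021}{13} \approx 78.538$)
$\left(d{\left(\sqrt{24 + 77} \right)} + z\right) + 10646 = \left(2 \left(\sqrt{24 + 77}\right)^{2} + \frac{1021}{13}\right) + 10646 = \left(2 \left(\sqrt{101}\right)^{2} + \frac{1021}{13}\right) + 10646 = \left(2 \cdot 101 + \frac{1021}{13}\right) + 10646 = \left(202 + \frac{1021}{13}\right) + 10646 = \frac{3647}{13} + 10646 = \frac{142045}{13}$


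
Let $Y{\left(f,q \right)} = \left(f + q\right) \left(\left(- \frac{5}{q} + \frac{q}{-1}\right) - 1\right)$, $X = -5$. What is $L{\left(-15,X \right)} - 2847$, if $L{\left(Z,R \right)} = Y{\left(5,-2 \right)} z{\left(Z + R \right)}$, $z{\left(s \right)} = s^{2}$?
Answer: $1353$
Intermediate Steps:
$Y{\left(f,q \right)} = \left(f + q\right) \left(-1 - q - \frac{5}{q}\right)$ ($Y{\left(f,q \right)} = \left(f + q\right) \left(\left(- \frac{5}{q} + q \left(-1\right)\right) - 1\right) = \left(f + q\right) \left(\left(- \frac{5}{q} - q\right) - 1\right) = \left(f + q\right) \left(\left(- q - \frac{5}{q}\right) - 1\right) = \left(f + q\right) \left(-1 - q - \frac{5}{q}\right)$)
$L{\left(Z,R \right)} = \frac{21 \left(R + Z\right)^{2}}{2}$ ($L{\left(Z,R \right)} = \left(-5 - 5 - -2 - \left(-2\right)^{2} - 5 \left(-2\right) - \frac{25}{-2}\right) \left(Z + R\right)^{2} = \left(-5 - 5 + 2 - 4 + 10 - 25 \left(- \frac{1}{2}\right)\right) \left(R + Z\right)^{2} = \left(-5 - 5 + 2 - 4 + 10 + \frac{25}{2}\right) \left(R + Z\right)^{2} = \frac{21 \left(R + Z\right)^{2}}{2}$)
$L{\left(-15,X \right)} - 2847 = \frac{21 \left(-5 - 15\right)^{2}}{2} - 2847 = \frac{21 \left(-20\right)^{2}}{2} - 2847 = \frac{21}{2} \cdot 400 - 2847 = 4200 - 2847 = 1353$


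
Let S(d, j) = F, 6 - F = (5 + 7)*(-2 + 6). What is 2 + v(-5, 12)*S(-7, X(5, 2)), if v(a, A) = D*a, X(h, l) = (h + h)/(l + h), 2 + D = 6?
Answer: 842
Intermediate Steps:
D = 4 (D = -2 + 6 = 4)
X(h, l) = 2*h/(h + l) (X(h, l) = (2*h)/(h + l) = 2*h/(h + l))
v(a, A) = 4*a
F = -42 (F = 6 - (5 + 7)*(-2 + 6) = 6 - 12*4 = 6 - 1*48 = 6 - 48 = -42)
S(d, j) = -42
2 + v(-5, 12)*S(-7, X(5, 2)) = 2 + (4*(-5))*(-42) = 2 - 20*(-42) = 2 + 840 = 842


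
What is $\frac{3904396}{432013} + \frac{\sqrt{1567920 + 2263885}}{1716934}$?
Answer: $\frac{3904396}{432013} + \frac{\sqrt{3831805}}{1716934} \approx 9.0388$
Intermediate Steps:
$\frac{3904396}{432013} + \frac{\sqrt{1567920 + 2263885}}{1716934} = 3904396 \cdot \frac{1}{432013} + \sqrt{3831805} \cdot \frac{1}{1716934} = \frac{3904396}{432013} + \frac{\sqrt{3831805}}{1716934}$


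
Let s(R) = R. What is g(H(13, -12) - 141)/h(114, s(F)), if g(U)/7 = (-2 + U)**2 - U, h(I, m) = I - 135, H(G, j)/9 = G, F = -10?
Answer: -700/3 ≈ -233.33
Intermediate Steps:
H(G, j) = 9*G
h(I, m) = -135 + I
g(U) = -7*U + 7*(-2 + U)**2 (g(U) = 7*((-2 + U)**2 - U) = -7*U + 7*(-2 + U)**2)
g(H(13, -12) - 141)/h(114, s(F)) = (-7*(9*13 - 141) + 7*(-2 + (9*13 - 141))**2)/(-135 + 114) = (-7*(117 - 141) + 7*(-2 + (117 - 141))**2)/(-21) = (-7*(-24) + 7*(-2 - 24)**2)*(-1/21) = (168 + 7*(-26)**2)*(-1/21) = (168 + 7*676)*(-1/21) = (168 + 4732)*(-1/21) = 4900*(-1/21) = -700/3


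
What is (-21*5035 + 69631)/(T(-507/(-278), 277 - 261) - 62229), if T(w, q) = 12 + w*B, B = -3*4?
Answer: 5018456/8651205 ≈ 0.58009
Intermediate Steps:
B = -12
T(w, q) = 12 - 12*w (T(w, q) = 12 + w*(-12) = 12 - 12*w)
(-21*5035 + 69631)/(T(-507/(-278), 277 - 261) - 62229) = (-21*5035 + 69631)/((12 - (-6084)/(-278)) - 62229) = (-105735 + 69631)/((12 - (-6084)*(-1)/278) - 62229) = -36104/((12 - 12*507/278) - 62229) = -36104/((12 - 3042/139) - 62229) = -36104/(-1374/139 - 62229) = -36104/(-8651205/139) = -36104*(-139/8651205) = 5018456/8651205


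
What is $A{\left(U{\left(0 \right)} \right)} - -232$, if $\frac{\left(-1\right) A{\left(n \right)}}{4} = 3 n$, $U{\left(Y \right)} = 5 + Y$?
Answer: $172$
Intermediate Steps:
$A{\left(n \right)} = - 12 n$ ($A{\left(n \right)} = - 4 \cdot 3 n = - 12 n$)
$A{\left(U{\left(0 \right)} \right)} - -232 = - 12 \left(5 + 0\right) - -232 = \left(-12\right) 5 + 232 = -60 + 232 = 172$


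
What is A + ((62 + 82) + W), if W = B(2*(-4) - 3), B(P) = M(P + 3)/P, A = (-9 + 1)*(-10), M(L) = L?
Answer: 2472/11 ≈ 224.73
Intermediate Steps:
A = 80 (A = -8*(-10) = 80)
B(P) = (3 + P)/P (B(P) = (P + 3)/P = (3 + P)/P)
W = 8/11 (W = (3 + (2*(-4) - 3))/(2*(-4) - 3) = (3 + (-8 - 3))/(-8 - 3) = (3 - 11)/(-11) = -1/11*(-8) = 8/11 ≈ 0.72727)
A + ((62 + 82) + W) = 80 + ((62 + 82) + 8/11) = 80 + (144 + 8/11) = 80 + 1592/11 = 2472/11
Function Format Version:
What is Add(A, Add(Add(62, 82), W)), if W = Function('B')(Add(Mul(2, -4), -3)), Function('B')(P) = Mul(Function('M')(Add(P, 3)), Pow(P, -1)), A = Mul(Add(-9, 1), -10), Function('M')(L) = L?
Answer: Rational(2472, 11) ≈ 224.73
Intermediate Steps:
A = 80 (A = Mul(-8, -10) = 80)
Function('B')(P) = Mul(Pow(P, -1), Add(3, P)) (Function('B')(P) = Mul(Add(P, 3), Pow(P, -1)) = Mul(Add(3, P), Pow(P, -1)) = Mul(Pow(P, -1), Add(3, P)))
W = Rational(8, 11) (W = Mul(Pow(Add(Mul(2, -4), -3), -1), Add(3, Add(Mul(2, -4), -3))) = Mul(Pow(Add(-8, -3), -1), Add(3, Add(-8, -3))) = Mul(Pow(-11, -1), Add(3, -11)) = Mul(Rational(-1, 11), -8) = Rational(8, 11) ≈ 0.72727)
Add(A, Add(Add(62, 82), W)) = Add(80, Add(Add(62, 82), Rational(8, 11))) = Add(80, Add(144, Rational(8, 11))) = Add(80, Rational(1592, 11)) = Rational(2472, 11)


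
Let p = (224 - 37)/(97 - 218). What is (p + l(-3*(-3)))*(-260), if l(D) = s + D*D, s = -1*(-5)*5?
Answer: -298740/11 ≈ -27158.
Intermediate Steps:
s = 25 (s = 5*5 = 25)
l(D) = 25 + D² (l(D) = 25 + D*D = 25 + D²)
p = -17/11 (p = 187/(-121) = 187*(-1/121) = -17/11 ≈ -1.5455)
(p + l(-3*(-3)))*(-260) = (-17/11 + (25 + (-3*(-3))²))*(-260) = (-17/11 + (25 + 9²))*(-260) = (-17/11 + (25 + 81))*(-260) = (-17/11 + 106)*(-260) = (1149/11)*(-260) = -298740/11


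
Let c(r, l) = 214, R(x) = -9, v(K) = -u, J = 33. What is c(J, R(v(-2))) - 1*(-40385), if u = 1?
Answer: 40599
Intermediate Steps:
v(K) = -1 (v(K) = -1*1 = -1)
c(J, R(v(-2))) - 1*(-40385) = 214 - 1*(-40385) = 214 + 40385 = 40599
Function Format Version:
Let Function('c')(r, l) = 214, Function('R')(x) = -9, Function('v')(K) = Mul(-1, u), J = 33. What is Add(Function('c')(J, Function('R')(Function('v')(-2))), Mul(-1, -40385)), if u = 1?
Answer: 40599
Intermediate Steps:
Function('v')(K) = -1 (Function('v')(K) = Mul(-1, 1) = -1)
Add(Function('c')(J, Function('R')(Function('v')(-2))), Mul(-1, -40385)) = Add(214, Mul(-1, -40385)) = Add(214, 40385) = 40599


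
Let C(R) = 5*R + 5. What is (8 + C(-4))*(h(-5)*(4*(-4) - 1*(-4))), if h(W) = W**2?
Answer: 2100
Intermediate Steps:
C(R) = 5 + 5*R
(8 + C(-4))*(h(-5)*(4*(-4) - 1*(-4))) = (8 + (5 + 5*(-4)))*((-5)**2*(4*(-4) - 1*(-4))) = (8 + (5 - 20))*(25*(-16 + 4)) = (8 - 15)*(25*(-12)) = -7*(-300) = 2100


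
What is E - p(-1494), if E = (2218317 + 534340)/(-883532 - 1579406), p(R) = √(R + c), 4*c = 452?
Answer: -2752657/2462938 - I*√1381 ≈ -1.1176 - 37.162*I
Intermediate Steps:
c = 113 (c = (¼)*452 = 113)
p(R) = √(113 + R) (p(R) = √(R + 113) = √(113 + R))
E = -2752657/2462938 (E = 2752657/(-2462938) = 2752657*(-1/2462938) = -2752657/2462938 ≈ -1.1176)
E - p(-1494) = -2752657/2462938 - √(113 - 1494) = -2752657/2462938 - √(-1381) = -2752657/2462938 - I*√1381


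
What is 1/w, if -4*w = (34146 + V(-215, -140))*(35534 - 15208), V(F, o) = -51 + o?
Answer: -2/345084665 ≈ -5.7957e-9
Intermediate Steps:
w = -345084665/2 (w = -(34146 + (-51 - 140))*(35534 - 15208)/4 = -(34146 - 191)*20326/4 = -33955*20326/4 = -¼*690169330 = -345084665/2 ≈ -1.7254e+8)
1/w = 1/(-345084665/2) = -2/345084665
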